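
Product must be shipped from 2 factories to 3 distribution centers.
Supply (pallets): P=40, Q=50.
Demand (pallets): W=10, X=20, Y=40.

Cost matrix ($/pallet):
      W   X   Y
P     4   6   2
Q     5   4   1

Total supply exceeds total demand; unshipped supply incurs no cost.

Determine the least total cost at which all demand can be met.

170

Optimal allocation:
  P->W: 10 × $4 = $40
  P->Y: 10 × $2 = $20
  Q->X: 20 × $4 = $80
  Q->Y: 30 × $1 = $30
Total = 40 + 20 + 80 + 30 = $170.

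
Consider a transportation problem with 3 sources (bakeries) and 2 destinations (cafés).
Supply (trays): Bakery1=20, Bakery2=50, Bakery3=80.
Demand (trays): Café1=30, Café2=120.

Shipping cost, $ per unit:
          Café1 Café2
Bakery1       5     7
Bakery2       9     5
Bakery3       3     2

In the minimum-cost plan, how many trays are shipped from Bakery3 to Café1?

10

Solving gives:
  Bakery1->Café1: 20 × $5 = $100
  Bakery2->Café2: 50 × $5 = $250
  Bakery3->Café1: 10 × $3 = $30
  Bakery3->Café2: 70 × $2 = $140
Total cost = $520.
So Bakery3→Café1 carries 10 trays.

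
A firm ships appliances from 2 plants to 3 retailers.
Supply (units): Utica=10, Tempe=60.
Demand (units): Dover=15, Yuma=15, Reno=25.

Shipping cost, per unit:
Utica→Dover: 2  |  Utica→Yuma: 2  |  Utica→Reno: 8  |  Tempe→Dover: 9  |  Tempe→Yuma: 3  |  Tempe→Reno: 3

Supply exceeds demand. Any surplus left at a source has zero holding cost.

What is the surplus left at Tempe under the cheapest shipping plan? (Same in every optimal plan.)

15

An optimal plan:
  Utica to Dover: 10 × 2 = 20
  Tempe to Dover: 5 × 9 = 45
  Tempe to Yuma: 15 × 3 = 45
  Tempe to Reno: 25 × 3 = 75
Total cost = 185.
Tempe ships 45 of its 60, leaving 15.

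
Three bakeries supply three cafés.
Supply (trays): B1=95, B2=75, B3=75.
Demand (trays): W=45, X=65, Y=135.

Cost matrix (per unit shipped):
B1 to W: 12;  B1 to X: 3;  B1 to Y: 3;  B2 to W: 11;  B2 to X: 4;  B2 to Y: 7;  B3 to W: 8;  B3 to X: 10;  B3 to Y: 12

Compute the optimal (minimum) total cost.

One minimum-cost allocation:
  B1 to Y: 95 × 3 = 285
  B2 to X: 65 × 4 = 260
  B2 to Y: 10 × 7 = 70
  B3 to W: 45 × 8 = 360
  B3 to Y: 30 × 12 = 360
Total = 285 + 260 + 70 + 360 + 360 = 1335.
(Supply check: B1 ships 95; B2 ships 75; B3 ships 75.)

1335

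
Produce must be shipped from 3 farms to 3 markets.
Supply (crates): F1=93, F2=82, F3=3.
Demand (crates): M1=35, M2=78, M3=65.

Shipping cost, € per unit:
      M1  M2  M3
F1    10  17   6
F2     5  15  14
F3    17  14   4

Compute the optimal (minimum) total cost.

1788

A cheapest plan:
  F1→M2: 28 × €17 = €476
  F1→M3: 65 × €6 = €390
  F2→M1: 35 × €5 = €175
  F2→M2: 47 × €15 = €705
  F3→M2: 3 × €14 = €42
Total = 476 + 390 + 175 + 705 + 42 = €1788.
(Supply check: F1 ships 93; F2 ships 82; F3 ships 3.)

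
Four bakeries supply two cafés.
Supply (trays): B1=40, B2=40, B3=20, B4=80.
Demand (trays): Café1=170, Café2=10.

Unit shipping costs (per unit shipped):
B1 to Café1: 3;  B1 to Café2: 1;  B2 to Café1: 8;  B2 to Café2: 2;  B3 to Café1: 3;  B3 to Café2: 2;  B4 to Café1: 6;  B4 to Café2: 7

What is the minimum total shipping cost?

920

One minimum-cost allocation:
  B1->Café1: 40 trays
  B2->Café1: 30 trays
  B2->Café2: 10 trays
  B3->Café1: 20 trays
  B4->Café1: 80 trays
Total cost = 920.
(Supply check: B1 ships 40; B2 ships 40; B3 ships 20; B4 ships 80.)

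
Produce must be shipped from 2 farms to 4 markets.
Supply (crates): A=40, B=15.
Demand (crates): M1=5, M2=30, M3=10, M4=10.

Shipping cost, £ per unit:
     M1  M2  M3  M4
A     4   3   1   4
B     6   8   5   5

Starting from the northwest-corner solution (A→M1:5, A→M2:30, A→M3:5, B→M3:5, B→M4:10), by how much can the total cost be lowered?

Current plan cost = 5·4 + 30·3 + 5·1 + 5·5 + 10·5 = £190.
Optimal plan:
  A to M2: 30 × £3 = £90
  A to M3: 10 × £1 = £10
  B to M1: 5 × £6 = £30
  B to M4: 10 × £5 = £50
Optimal cost = £180.
Saving = 190 − 180 = £10.

10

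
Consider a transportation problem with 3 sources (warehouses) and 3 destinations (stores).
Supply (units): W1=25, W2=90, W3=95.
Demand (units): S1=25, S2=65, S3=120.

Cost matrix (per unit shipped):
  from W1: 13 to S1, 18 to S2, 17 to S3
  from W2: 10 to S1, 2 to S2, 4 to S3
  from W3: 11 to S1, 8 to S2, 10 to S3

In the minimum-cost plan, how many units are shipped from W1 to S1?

25

Solving gives:
  W1->S1: 25 units
  W2->S3: 90 units
  W3->S2: 65 units
  W3->S3: 30 units
Total cost = 1505.
So W1→S1 carries 25 units.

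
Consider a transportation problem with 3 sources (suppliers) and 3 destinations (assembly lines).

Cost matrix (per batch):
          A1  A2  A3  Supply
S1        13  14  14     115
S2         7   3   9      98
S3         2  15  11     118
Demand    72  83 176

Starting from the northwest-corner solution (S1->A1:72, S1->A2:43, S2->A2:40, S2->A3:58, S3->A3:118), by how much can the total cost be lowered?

Current plan cost = 72·13 + 43·14 + 40·3 + 58·9 + 118·11 = 3478.
Optimal plan:
  S1 to A3: 115 × 14 = 1610
  S2 to A2: 83 × 3 = 249
  S2 to A3: 15 × 9 = 135
  S3 to A1: 72 × 2 = 144
  S3 to A3: 46 × 11 = 506
Optimal cost = 2644.
Saving = 3478 − 2644 = 834.

834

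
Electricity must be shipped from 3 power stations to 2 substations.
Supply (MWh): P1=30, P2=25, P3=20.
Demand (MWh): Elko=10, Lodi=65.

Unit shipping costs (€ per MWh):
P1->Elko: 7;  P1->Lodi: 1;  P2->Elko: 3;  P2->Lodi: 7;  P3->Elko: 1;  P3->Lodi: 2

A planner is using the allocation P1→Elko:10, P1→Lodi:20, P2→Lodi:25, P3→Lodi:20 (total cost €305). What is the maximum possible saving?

100

Current plan cost = 10·7 + 20·1 + 25·7 + 20·2 = €305.
Optimal plan:
  P1->Lodi: 30 × €1 = €30
  P2->Elko: 10 × €3 = €30
  P2->Lodi: 15 × €7 = €105
  P3->Lodi: 20 × €2 = €40
Optimal cost = €205.
Saving = 305 − 205 = €100.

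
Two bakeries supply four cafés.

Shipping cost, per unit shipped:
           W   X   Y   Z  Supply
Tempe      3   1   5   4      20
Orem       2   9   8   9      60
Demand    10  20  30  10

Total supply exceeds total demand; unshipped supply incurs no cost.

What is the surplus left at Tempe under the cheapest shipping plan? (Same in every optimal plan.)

0

An optimal plan:
  Tempe to X: 20 × 1 = 20
  Orem to W: 10 × 2 = 20
  Orem to Y: 30 × 8 = 240
  Orem to Z: 10 × 9 = 90
Total cost = 370.
Tempe ships 20 of its 20, leaving 0.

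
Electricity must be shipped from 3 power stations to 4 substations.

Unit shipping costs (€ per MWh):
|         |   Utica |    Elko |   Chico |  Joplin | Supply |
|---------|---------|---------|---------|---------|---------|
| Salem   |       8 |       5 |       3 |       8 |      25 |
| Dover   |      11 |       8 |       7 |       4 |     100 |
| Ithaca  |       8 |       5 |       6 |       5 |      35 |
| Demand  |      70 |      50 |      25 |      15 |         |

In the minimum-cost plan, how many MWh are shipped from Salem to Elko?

The minimum-cost plan:
  Salem to Chico: 25 × €3 = €75
  Dover to Utica: 35 × €11 = €385
  Dover to Elko: 50 × €8 = €400
  Dover to Joplin: 15 × €4 = €60
  Ithaca to Utica: 35 × €8 = €280
Total cost = €1200.
The route Salem→Elko is not used.

0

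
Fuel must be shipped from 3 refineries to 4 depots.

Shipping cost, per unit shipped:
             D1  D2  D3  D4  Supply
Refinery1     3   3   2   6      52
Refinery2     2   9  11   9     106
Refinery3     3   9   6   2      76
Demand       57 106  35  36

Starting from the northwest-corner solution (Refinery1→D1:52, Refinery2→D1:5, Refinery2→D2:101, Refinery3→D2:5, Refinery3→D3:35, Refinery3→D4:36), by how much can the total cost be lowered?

364

Current plan cost = 52·3 + 5·2 + 101·9 + 5·9 + 35·6 + 36·2 = 1402.
Optimal plan:
  Refinery1–D2: 52 kL
  Refinery2–D1: 57 kL
  Refinery2–D2: 49 kL
  Refinery3–D2: 5 kL
  Refinery3–D3: 35 kL
  Refinery3–D4: 36 kL
Optimal cost = 1038.
Saving = 1402 − 1038 = 364.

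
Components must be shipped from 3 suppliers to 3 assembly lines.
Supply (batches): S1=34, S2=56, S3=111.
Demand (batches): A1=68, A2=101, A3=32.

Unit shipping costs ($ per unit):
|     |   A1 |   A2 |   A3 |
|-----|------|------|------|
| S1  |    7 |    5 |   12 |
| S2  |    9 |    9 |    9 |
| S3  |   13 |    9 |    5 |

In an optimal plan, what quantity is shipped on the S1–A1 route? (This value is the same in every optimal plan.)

Optimal shipments:
  S1 to A1: 12 × $7 = $84
  S1 to A2: 22 × $5 = $110
  S2 to A1: 56 × $9 = $504
  S3 to A2: 79 × $9 = $711
  S3 to A3: 32 × $5 = $160
Total cost = $1569.
So S1→A1 carries 12 batches.

12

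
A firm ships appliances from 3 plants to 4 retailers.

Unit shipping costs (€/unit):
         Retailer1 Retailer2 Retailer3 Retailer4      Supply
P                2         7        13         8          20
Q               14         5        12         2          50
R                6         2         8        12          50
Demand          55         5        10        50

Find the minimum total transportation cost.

A cheapest plan:
  P->Retailer1: 20 × €2 = €40
  Q->Retailer4: 50 × €2 = €100
  R->Retailer1: 35 × €6 = €210
  R->Retailer2: 5 × €2 = €10
  R->Retailer3: 10 × €8 = €80
Total = 40 + 100 + 210 + 10 + 80 = €440.
(Supply check: P ships 20; Q ships 50; R ships 50.)

440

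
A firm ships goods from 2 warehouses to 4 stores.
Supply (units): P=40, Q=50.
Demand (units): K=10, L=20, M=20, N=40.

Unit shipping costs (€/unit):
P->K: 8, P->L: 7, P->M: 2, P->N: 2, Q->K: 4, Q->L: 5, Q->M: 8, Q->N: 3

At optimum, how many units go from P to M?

20

Optimal shipments:
  P to M: 20 units
  P to N: 20 units
  Q to K: 10 units
  Q to L: 20 units
  Q to N: 20 units
Total cost = €280.
So P→M carries 20 units.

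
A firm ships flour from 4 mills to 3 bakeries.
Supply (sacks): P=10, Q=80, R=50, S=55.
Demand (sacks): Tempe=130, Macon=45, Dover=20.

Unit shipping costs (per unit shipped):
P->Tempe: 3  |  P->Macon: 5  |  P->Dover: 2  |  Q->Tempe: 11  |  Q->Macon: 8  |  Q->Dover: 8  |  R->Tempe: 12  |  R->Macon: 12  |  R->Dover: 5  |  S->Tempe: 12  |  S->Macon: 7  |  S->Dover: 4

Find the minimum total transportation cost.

1795

Optimal allocation:
  P→Tempe: 10 × 3 = 30
  Q→Tempe: 80 × 11 = 880
  R→Tempe: 40 × 12 = 480
  R→Dover: 10 × 5 = 50
  S→Macon: 45 × 7 = 315
  S→Dover: 10 × 4 = 40
Total = 30 + 880 + 480 + 50 + 315 + 40 = 1795.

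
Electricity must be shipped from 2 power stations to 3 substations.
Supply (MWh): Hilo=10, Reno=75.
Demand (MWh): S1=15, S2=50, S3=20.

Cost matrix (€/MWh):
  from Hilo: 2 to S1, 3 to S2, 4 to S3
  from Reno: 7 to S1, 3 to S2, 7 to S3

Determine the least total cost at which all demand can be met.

An optimal shipping plan:
  Hilo->S1: 10 MWh
  Reno->S1: 5 MWh
  Reno->S2: 50 MWh
  Reno->S3: 20 MWh
Total cost = €345.

345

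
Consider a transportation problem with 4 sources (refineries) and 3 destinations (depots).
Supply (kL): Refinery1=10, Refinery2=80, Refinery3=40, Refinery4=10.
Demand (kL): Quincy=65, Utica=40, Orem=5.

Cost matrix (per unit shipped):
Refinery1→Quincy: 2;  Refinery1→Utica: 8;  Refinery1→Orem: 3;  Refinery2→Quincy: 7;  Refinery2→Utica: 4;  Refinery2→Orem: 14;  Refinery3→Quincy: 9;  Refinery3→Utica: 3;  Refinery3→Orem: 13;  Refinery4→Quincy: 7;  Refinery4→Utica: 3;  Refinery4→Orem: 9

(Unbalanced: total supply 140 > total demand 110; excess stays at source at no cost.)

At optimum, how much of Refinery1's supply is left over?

Minimum-cost shipments:
  Refinery1–Quincy: 5 × 2 = 10
  Refinery1–Orem: 5 × 3 = 15
  Refinery2–Quincy: 60 × 7 = 420
  Refinery3–Utica: 40 × 3 = 120
Total cost = 565.
Refinery1 ships 10 of its 10, leaving 0.

0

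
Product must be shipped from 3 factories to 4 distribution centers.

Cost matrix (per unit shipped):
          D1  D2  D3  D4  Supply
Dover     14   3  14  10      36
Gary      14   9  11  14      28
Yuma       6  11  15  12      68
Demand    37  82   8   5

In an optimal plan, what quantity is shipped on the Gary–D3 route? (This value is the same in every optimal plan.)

Solving gives:
  Dover→D2: 36 × 3 = 108
  Gary→D2: 20 × 9 = 180
  Gary→D3: 8 × 11 = 88
  Yuma→D1: 37 × 6 = 222
  Yuma→D2: 26 × 11 = 286
  Yuma→D4: 5 × 12 = 60
Total cost = 944.
So Gary→D3 carries 8 pallets.

8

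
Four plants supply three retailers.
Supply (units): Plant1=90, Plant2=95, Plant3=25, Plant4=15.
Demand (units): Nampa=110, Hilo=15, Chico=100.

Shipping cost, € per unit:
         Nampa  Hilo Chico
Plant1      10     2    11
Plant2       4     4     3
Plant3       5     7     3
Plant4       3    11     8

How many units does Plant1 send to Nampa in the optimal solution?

75

Solving gives:
  Plant1->Nampa: 75 × €10 = €750
  Plant1->Hilo: 15 × €2 = €30
  Plant2->Nampa: 20 × €4 = €80
  Plant2->Chico: 75 × €3 = €225
  Plant3->Chico: 25 × €3 = €75
  Plant4->Nampa: 15 × €3 = €45
Total cost = €1205.
So Plant1→Nampa carries 75 units.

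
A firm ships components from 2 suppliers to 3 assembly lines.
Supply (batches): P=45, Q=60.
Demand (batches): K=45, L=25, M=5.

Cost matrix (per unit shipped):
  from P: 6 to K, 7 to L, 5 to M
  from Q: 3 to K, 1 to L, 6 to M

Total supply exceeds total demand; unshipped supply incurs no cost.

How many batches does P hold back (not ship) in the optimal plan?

An optimal plan:
  P→K: 10 × 6 = 60
  P→M: 5 × 5 = 25
  Q→K: 35 × 3 = 105
  Q→L: 25 × 1 = 25
Total cost = 215.
P ships 15 of its 45, leaving 30.

30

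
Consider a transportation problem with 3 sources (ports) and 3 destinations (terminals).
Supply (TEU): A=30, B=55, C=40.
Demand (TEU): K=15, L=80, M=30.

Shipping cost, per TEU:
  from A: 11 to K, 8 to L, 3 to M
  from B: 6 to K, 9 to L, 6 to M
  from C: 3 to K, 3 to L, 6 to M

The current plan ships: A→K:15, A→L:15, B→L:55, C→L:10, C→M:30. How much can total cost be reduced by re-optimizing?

330

Current plan cost = 15·11 + 15·8 + 55·9 + 10·3 + 30·6 = 990.
Optimal plan:
  A→M: 30 × 3 = 90
  B→K: 15 × 6 = 90
  B→L: 40 × 9 = 360
  C→L: 40 × 3 = 120
Optimal cost = 660.
Saving = 990 − 660 = 330.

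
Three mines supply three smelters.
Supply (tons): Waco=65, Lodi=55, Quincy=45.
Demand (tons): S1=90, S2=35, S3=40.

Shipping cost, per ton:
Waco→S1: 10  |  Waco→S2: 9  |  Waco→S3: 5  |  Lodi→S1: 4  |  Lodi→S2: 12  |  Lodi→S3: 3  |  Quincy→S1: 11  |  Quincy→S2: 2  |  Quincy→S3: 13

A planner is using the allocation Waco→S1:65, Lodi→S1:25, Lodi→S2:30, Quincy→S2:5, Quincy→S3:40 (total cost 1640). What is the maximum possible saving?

Current plan cost = 65·10 + 25·4 + 30·12 + 5·2 + 40·13 = 1640.
Optimal plan:
  Waco→S1: 25 × 10 = 250
  Waco→S3: 40 × 5 = 200
  Lodi→S1: 55 × 4 = 220
  Quincy→S1: 10 × 11 = 110
  Quincy→S2: 35 × 2 = 70
Optimal cost = 850.
Saving = 1640 − 850 = 790.

790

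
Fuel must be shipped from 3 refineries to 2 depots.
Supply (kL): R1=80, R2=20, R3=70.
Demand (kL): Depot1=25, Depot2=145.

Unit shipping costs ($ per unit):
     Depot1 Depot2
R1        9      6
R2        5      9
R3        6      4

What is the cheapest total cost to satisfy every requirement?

Optimal allocation:
  R1 to Depot2: 80 kL
  R2 to Depot1: 20 kL
  R3 to Depot1: 5 kL
  R3 to Depot2: 65 kL
Total cost = $870.
(Supply check: R1 ships 80; R2 ships 20; R3 ships 70.)

870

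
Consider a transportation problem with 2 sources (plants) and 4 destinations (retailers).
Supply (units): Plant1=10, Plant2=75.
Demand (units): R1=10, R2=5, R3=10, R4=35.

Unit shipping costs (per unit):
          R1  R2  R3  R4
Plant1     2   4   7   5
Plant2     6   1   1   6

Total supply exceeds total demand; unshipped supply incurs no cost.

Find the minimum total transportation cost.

245

An optimal shipping plan:
  Plant1–R1: 10 × 2 = 20
  Plant2–R2: 5 × 1 = 5
  Plant2–R3: 10 × 1 = 10
  Plant2–R4: 35 × 6 = 210
Total = 20 + 5 + 10 + 210 = 245.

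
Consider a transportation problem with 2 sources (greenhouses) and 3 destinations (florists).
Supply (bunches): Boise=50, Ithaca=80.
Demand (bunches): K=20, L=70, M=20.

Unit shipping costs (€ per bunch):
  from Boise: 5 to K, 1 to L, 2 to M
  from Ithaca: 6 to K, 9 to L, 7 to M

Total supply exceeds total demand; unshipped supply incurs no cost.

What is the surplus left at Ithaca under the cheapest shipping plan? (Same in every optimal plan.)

An optimal plan:
  Boise to L: 50 bunches
  Ithaca to K: 20 bunches
  Ithaca to L: 20 bunches
  Ithaca to M: 20 bunches
Total cost = €490.
Ithaca ships 60 of its 80, leaving 20.

20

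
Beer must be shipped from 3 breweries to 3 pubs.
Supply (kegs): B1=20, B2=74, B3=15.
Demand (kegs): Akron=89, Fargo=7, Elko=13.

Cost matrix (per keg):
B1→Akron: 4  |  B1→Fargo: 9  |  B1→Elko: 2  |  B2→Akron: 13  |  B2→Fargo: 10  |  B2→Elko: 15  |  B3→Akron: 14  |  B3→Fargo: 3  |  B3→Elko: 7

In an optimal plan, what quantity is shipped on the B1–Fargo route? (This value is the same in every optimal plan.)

0

The minimum-cost plan:
  B1–Akron: 15 × 4 = 60
  B1–Elko: 5 × 2 = 10
  B2–Akron: 74 × 13 = 962
  B3–Fargo: 7 × 3 = 21
  B3–Elko: 8 × 7 = 56
Total cost = 1109.
The route B1→Fargo is not used.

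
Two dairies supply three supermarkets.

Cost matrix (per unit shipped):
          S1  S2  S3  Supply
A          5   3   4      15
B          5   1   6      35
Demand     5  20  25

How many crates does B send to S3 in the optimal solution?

10

The minimum-cost plan:
  A→S3: 15 × 4 = 60
  B→S1: 5 × 5 = 25
  B→S2: 20 × 1 = 20
  B→S3: 10 × 6 = 60
Total cost = 165.
So B→S3 carries 10 crates.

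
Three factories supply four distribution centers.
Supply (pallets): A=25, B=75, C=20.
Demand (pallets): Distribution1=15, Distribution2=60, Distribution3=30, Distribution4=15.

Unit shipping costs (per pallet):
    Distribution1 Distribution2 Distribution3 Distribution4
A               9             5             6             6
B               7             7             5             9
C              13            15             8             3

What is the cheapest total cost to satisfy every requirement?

685

A cheapest plan:
  A->Distribution2: 25 × 5 = 125
  B->Distribution1: 15 × 7 = 105
  B->Distribution2: 35 × 7 = 245
  B->Distribution3: 25 × 5 = 125
  C->Distribution3: 5 × 8 = 40
  C->Distribution4: 15 × 3 = 45
Total = 125 + 105 + 245 + 125 + 40 + 45 = 685.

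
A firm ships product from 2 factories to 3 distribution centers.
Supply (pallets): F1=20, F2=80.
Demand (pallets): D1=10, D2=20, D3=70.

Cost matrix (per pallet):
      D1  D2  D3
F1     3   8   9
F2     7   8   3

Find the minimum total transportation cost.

400

A cheapest plan:
  F1→D1: 10 × 3 = 30
  F1→D2: 10 × 8 = 80
  F2→D2: 10 × 8 = 80
  F2→D3: 70 × 3 = 210
Total = 30 + 80 + 80 + 210 = 400.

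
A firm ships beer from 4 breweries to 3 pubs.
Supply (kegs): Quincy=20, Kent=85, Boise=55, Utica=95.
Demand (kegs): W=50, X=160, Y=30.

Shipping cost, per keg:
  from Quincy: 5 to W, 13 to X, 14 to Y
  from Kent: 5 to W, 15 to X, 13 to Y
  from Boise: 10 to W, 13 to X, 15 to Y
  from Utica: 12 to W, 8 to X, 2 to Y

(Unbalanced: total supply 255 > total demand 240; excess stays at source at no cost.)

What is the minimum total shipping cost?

2105

A cheapest plan:
  Quincy→X: 20 kegs
  Kent→W: 50 kegs
  Kent→X: 20 kegs
  Boise→X: 55 kegs
  Utica→X: 65 kegs
  Utica→Y: 30 kegs
Total cost = 2105.
(Supply check: Quincy ships 20; Kent ships 70; Boise ships 55; Utica ships 95.)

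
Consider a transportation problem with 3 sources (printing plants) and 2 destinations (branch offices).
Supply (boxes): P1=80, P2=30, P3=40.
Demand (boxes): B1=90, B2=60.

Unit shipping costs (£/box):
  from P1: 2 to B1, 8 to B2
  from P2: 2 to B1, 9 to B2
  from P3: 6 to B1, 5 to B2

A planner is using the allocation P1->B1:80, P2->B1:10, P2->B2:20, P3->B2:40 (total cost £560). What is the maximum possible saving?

20

Current plan cost = 80·2 + 10·2 + 20·9 + 40·5 = £560.
Optimal plan:
  P1->B1: 60 × £2 = £120
  P1->B2: 20 × £8 = £160
  P2->B1: 30 × £2 = £60
  P3->B2: 40 × £5 = £200
Optimal cost = £540.
Saving = 560 − 540 = £20.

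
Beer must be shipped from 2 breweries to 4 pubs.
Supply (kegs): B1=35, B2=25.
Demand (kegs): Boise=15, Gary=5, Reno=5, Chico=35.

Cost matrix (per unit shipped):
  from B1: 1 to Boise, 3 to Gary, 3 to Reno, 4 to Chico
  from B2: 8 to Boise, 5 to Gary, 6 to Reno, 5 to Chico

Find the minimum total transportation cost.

210

One minimum-cost allocation:
  B1–Boise: 15 × 1 = 15
  B1–Gary: 5 × 3 = 15
  B1–Reno: 5 × 3 = 15
  B1–Chico: 10 × 4 = 40
  B2–Chico: 25 × 5 = 125
Total = 15 + 15 + 15 + 40 + 125 = 210.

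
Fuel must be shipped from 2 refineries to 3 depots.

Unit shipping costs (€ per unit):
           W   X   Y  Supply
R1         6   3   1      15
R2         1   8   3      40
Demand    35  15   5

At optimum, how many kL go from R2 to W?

Solving gives:
  R1->X: 15 × €3 = €45
  R2->W: 35 × €1 = €35
  R2->Y: 5 × €3 = €15
Total cost = €95.
So R2→W carries 35 kL.

35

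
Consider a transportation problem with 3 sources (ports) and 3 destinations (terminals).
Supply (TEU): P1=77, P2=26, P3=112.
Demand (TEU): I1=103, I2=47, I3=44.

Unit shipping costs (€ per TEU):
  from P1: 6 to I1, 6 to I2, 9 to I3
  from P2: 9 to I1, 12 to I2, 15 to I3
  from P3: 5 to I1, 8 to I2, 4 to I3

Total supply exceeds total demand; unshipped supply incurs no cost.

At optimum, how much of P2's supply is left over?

21

An optimal plan:
  P1->I1: 30 × €6 = €180
  P1->I2: 47 × €6 = €282
  P2->I1: 5 × €9 = €45
  P3->I1: 68 × €5 = €340
  P3->I3: 44 × €4 = €176
Total cost = €1023.
P2 ships 5 of its 26, leaving 21.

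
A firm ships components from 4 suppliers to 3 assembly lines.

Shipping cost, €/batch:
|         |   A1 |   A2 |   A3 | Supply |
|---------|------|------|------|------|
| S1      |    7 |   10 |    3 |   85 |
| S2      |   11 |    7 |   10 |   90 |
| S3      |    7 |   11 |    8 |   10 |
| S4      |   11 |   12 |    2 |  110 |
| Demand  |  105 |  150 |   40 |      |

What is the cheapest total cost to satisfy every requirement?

A cheapest plan:
  S1->A1: 85 × €7 = €595
  S2->A2: 90 × €7 = €630
  S3->A1: 10 × €7 = €70
  S4->A1: 10 × €11 = €110
  S4->A2: 60 × €12 = €720
  S4->A3: 40 × €2 = €80
Total = 595 + 630 + 70 + 110 + 720 + 80 = €2205.
(Supply check: S1 ships 85; S2 ships 90; S3 ships 10; S4 ships 110.)

2205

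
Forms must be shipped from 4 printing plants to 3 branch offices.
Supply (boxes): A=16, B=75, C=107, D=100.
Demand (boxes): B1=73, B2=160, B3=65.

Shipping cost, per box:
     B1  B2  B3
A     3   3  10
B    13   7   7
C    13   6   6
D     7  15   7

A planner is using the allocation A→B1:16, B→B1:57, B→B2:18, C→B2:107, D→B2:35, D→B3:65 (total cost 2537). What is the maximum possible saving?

Current plan cost = 16·3 + 57·13 + 18·7 + 107·6 + 35·15 + 65·7 = 2537.
Optimal plan:
  A->B2: 16 boxes
  B->B2: 37 boxes
  B->B3: 38 boxes
  C->B2: 107 boxes
  D->B1: 73 boxes
  D->B3: 27 boxes
Optimal cost = 1915.
Saving = 2537 − 1915 = 622.

622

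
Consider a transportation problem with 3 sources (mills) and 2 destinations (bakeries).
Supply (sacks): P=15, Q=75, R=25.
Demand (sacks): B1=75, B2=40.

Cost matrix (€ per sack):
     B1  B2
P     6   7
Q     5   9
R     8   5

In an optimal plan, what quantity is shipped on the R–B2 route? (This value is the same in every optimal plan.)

Solving gives:
  P to B2: 15 sacks
  Q to B1: 75 sacks
  R to B2: 25 sacks
Total cost = €605.
So R→B2 carries 25 sacks.

25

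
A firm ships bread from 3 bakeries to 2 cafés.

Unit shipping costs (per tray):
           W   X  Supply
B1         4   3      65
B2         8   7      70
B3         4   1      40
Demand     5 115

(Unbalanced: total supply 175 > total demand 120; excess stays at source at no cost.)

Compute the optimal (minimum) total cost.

345

A cheapest plan:
  B1→X: 65 × 3 = 195
  B2→W: 5 × 8 = 40
  B2→X: 10 × 7 = 70
  B3→X: 40 × 1 = 40
Total = 195 + 40 + 70 + 40 = 345.
(Supply check: B1 ships 65; B2 ships 15; B3 ships 40.)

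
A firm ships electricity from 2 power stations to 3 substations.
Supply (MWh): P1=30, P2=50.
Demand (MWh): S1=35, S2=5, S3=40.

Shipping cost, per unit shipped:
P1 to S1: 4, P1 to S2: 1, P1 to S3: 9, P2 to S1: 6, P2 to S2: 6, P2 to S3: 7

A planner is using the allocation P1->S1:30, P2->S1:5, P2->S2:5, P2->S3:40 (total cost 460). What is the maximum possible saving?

Current plan cost = 30·4 + 5·6 + 5·6 + 40·7 = 460.
Optimal plan:
  P1–S1: 25 × 4 = 100
  P1–S2: 5 × 1 = 5
  P2–S1: 10 × 6 = 60
  P2–S3: 40 × 7 = 280
Optimal cost = 445.
Saving = 460 − 445 = 15.

15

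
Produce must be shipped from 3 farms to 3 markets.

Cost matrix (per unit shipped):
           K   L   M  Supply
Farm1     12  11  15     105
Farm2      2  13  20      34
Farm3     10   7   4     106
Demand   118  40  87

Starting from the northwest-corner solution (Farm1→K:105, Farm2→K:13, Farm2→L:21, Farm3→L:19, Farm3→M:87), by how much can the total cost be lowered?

252

Current plan cost = 105·12 + 13·2 + 21·13 + 19·7 + 87·4 = 2040.
Optimal plan:
  Farm1→K: 84 crates
  Farm1→L: 21 crates
  Farm2→K: 34 crates
  Farm3→L: 19 crates
  Farm3→M: 87 crates
Optimal cost = 1788.
Saving = 2040 − 1788 = 252.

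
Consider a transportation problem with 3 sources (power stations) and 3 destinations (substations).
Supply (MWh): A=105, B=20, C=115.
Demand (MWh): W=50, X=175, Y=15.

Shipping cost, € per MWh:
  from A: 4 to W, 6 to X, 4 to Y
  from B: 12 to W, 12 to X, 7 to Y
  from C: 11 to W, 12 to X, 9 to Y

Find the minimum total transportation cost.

2075

A cheapest plan:
  A–W: 50 × €4 = €200
  A–X: 55 × €6 = €330
  B–X: 5 × €12 = €60
  B–Y: 15 × €7 = €105
  C–X: 115 × €12 = €1380
Total = 200 + 330 + 60 + 105 + 1380 = €2075.
(Supply check: A ships 105; B ships 20; C ships 115.)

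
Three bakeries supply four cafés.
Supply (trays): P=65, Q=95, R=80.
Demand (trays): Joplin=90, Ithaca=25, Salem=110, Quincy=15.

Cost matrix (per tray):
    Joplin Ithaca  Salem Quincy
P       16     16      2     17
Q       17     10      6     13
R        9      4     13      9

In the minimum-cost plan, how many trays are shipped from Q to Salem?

Solving gives:
  P->Salem: 65 × 2 = 130
  Q->Joplin: 10 × 17 = 170
  Q->Ithaca: 25 × 10 = 250
  Q->Salem: 45 × 6 = 270
  Q->Quincy: 15 × 13 = 195
  R->Joplin: 80 × 9 = 720
Total cost = 1735.
So Q→Salem carries 45 trays.

45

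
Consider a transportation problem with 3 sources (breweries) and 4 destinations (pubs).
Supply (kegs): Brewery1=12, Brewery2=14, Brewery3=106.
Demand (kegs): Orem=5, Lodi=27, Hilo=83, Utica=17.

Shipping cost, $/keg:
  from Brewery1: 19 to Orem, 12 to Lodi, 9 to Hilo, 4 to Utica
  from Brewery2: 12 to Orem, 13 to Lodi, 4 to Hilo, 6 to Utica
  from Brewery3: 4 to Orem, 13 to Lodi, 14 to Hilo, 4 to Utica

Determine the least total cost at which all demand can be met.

1401

One minimum-cost allocation:
  Brewery1->Hilo: 12 × $9 = $108
  Brewery2->Hilo: 14 × $4 = $56
  Brewery3->Orem: 5 × $4 = $20
  Brewery3->Lodi: 27 × $13 = $351
  Brewery3->Hilo: 57 × $14 = $798
  Brewery3->Utica: 17 × $4 = $68
Total = 108 + 56 + 20 + 351 + 798 + 68 = $1401.
(Supply check: Brewery1 ships 12; Brewery2 ships 14; Brewery3 ships 106.)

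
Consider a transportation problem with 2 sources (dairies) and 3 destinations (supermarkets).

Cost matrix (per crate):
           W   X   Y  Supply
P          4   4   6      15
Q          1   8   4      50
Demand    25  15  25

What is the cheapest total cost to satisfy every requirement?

185

An optimal shipping plan:
  P->X: 15 × 4 = 60
  Q->W: 25 × 1 = 25
  Q->Y: 25 × 4 = 100
Total = 60 + 25 + 100 = 185.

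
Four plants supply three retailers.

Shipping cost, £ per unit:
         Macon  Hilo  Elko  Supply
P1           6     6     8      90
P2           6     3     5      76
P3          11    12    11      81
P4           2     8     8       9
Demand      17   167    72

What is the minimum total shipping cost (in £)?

1678

A cheapest plan:
  P1->Hilo: 90 × £6 = £540
  P2->Hilo: 76 × £3 = £228
  P3->Macon: 8 × £11 = £88
  P3->Hilo: 1 × £12 = £12
  P3->Elko: 72 × £11 = £792
  P4->Macon: 9 × £2 = £18
Total = 540 + 228 + 88 + 12 + 792 + 18 = £1678.
(Supply check: P1 ships 90; P2 ships 76; P3 ships 81; P4 ships 9.)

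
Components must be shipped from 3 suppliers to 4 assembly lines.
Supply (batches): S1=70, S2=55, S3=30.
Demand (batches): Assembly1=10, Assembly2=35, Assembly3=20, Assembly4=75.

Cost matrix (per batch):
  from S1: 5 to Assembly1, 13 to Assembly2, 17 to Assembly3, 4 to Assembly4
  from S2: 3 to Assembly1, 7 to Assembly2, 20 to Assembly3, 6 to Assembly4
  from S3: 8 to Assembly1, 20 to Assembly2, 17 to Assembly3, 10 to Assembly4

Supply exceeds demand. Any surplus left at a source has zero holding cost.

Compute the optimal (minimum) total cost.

One minimum-cost allocation:
  S1–Assembly4: 70 × 4 = 280
  S2–Assembly1: 10 × 3 = 30
  S2–Assembly2: 35 × 7 = 245
  S2–Assembly4: 5 × 6 = 30
  S3–Assembly3: 20 × 17 = 340
Total = 280 + 30 + 245 + 30 + 340 = 925.

925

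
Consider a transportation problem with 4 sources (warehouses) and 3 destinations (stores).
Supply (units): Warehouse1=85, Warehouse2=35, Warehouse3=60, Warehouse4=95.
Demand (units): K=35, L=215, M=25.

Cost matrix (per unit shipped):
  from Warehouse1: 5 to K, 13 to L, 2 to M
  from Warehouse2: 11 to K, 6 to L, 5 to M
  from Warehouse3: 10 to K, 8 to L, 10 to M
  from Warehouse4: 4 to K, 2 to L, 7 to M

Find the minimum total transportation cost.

1430

Optimal allocation:
  Warehouse1 to K: 35 units
  Warehouse1 to L: 25 units
  Warehouse1 to M: 25 units
  Warehouse2 to L: 35 units
  Warehouse3 to L: 60 units
  Warehouse4 to L: 95 units
Total cost = 1430.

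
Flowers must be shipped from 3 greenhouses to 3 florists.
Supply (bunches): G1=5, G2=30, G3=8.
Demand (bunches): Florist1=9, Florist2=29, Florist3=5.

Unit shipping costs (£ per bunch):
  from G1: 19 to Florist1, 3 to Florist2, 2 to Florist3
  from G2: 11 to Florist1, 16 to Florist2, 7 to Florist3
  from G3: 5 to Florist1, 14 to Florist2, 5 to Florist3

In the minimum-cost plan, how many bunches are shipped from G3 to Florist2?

0

Optimal shipments:
  G1–Florist2: 5 × £3 = £15
  G2–Florist1: 1 × £11 = £11
  G2–Florist2: 24 × £16 = £384
  G2–Florist3: 5 × £7 = £35
  G3–Florist1: 8 × £5 = £40
Total cost = £485.
The route G3→Florist2 is not used.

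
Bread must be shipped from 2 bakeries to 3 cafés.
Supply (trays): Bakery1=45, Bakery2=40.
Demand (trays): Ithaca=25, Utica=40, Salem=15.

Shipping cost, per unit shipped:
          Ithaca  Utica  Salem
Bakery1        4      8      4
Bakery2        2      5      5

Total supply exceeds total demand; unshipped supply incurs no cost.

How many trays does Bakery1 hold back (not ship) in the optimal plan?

An optimal plan:
  Bakery1->Ithaca: 25 × 4 = 100
  Bakery1->Salem: 15 × 4 = 60
  Bakery2->Utica: 40 × 5 = 200
Total cost = 360.
Bakery1 ships 40 of its 45, leaving 5.

5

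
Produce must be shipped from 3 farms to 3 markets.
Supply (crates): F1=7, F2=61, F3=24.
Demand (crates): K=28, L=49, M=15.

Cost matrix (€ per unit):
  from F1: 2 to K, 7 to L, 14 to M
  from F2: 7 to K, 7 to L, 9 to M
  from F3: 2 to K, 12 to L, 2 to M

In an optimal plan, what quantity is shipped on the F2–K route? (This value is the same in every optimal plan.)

The minimum-cost plan:
  F1 to K: 7 × €2 = €14
  F2 to K: 12 × €7 = €84
  F2 to L: 49 × €7 = €343
  F3 to K: 9 × €2 = €18
  F3 to M: 15 × €2 = €30
Total cost = €489.
So F2→K carries 12 crates.

12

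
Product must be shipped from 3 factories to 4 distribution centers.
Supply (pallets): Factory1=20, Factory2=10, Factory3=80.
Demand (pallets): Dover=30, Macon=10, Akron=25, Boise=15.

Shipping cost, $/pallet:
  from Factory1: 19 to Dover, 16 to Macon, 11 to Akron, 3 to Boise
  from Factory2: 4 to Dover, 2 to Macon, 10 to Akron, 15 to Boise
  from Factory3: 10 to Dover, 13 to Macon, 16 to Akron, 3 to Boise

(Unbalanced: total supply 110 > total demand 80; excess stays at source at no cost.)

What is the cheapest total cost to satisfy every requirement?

665

A cheapest plan:
  Factory1–Akron: 20 × $11 = $220
  Factory2–Macon: 10 × $2 = $20
  Factory3–Dover: 30 × $10 = $300
  Factory3–Akron: 5 × $16 = $80
  Factory3–Boise: 15 × $3 = $45
Total = 220 + 20 + 300 + 80 + 45 = $665.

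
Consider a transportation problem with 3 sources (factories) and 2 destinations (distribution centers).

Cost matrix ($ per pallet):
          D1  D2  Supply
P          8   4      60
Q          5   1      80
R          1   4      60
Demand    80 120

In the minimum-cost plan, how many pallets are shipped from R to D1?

Solving gives:
  P->D1: 20 × $8 = $160
  P->D2: 40 × $4 = $160
  Q->D2: 80 × $1 = $80
  R->D1: 60 × $1 = $60
Total cost = $460.
So R→D1 carries 60 pallets.

60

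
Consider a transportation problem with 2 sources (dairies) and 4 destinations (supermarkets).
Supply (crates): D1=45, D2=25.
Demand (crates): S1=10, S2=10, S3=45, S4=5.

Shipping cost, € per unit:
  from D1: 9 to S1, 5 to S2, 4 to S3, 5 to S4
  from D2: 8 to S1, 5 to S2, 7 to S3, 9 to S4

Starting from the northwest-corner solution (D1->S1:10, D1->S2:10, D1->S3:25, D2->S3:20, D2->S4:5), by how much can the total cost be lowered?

75

Current plan cost = 10·9 + 10·5 + 25·4 + 20·7 + 5·9 = €425.
Optimal plan:
  D1→S3: 40 × €4 = €160
  D1→S4: 5 × €5 = €25
  D2→S1: 10 × €8 = €80
  D2→S2: 10 × €5 = €50
  D2→S3: 5 × €7 = €35
Optimal cost = €350.
Saving = 425 − 350 = €75.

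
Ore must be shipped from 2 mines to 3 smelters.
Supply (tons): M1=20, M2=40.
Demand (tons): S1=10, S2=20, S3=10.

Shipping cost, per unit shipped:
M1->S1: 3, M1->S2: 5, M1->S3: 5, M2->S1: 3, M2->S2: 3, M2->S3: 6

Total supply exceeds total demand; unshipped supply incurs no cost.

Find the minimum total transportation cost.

140

Optimal allocation:
  M1 to S1: 10 × 3 = 30
  M1 to S3: 10 × 5 = 50
  M2 to S2: 20 × 3 = 60
Total = 30 + 50 + 60 = 140.
(Supply check: M1 ships 20; M2 ships 20.)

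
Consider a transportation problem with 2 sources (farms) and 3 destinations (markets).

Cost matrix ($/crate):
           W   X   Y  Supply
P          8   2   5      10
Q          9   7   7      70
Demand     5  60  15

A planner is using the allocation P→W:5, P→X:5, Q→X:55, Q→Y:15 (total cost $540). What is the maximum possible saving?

Current plan cost = 5·8 + 5·2 + 55·7 + 15·7 = $540.
Optimal plan:
  P->X: 10 × $2 = $20
  Q->W: 5 × $9 = $45
  Q->X: 50 × $7 = $350
  Q->Y: 15 × $7 = $105
Optimal cost = $520.
Saving = 540 − 520 = $20.

20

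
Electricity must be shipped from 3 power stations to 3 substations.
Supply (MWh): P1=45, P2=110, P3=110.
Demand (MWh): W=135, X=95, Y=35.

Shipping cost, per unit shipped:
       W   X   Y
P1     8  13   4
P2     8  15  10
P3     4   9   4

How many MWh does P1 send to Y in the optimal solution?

35

Optimal shipments:
  P1 to X: 10 MWh
  P1 to Y: 35 MWh
  P2 to W: 110 MWh
  P3 to W: 25 MWh
  P3 to X: 85 MWh
Total cost = 2015.
So P1→Y carries 35 MWh.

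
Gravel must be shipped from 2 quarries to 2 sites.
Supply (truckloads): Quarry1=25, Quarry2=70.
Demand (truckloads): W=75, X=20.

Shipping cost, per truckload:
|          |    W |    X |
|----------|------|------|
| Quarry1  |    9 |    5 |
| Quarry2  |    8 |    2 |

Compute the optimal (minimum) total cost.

665

One minimum-cost allocation:
  Quarry1 to W: 25 truckloads
  Quarry2 to W: 50 truckloads
  Quarry2 to X: 20 truckloads
Total cost = 665.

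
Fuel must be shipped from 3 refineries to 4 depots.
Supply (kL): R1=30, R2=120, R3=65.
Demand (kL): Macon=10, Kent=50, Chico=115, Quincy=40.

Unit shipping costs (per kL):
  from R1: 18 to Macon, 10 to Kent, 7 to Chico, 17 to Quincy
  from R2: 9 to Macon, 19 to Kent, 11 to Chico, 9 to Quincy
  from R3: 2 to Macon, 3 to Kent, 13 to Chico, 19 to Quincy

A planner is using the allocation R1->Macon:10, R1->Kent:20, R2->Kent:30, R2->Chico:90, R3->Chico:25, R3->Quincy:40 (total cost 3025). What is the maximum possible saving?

1340

Current plan cost = 10·18 + 20·10 + 30·19 + 90·11 + 25·13 + 40·19 = 3025.
Optimal plan:
  R1→Chico: 30 × 7 = 210
  R2→Chico: 80 × 11 = 880
  R2→Quincy: 40 × 9 = 360
  R3→Macon: 10 × 2 = 20
  R3→Kent: 50 × 3 = 150
  R3→Chico: 5 × 13 = 65
Optimal cost = 1685.
Saving = 3025 − 1685 = 1340.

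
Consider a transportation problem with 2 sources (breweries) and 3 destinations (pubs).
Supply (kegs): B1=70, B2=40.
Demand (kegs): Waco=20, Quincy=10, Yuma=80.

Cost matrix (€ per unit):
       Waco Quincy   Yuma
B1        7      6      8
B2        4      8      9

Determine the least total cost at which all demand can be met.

One minimum-cost allocation:
  B1->Quincy: 10 × €6 = €60
  B1->Yuma: 60 × €8 = €480
  B2->Waco: 20 × €4 = €80
  B2->Yuma: 20 × €9 = €180
Total = 60 + 480 + 80 + 180 = €800.

800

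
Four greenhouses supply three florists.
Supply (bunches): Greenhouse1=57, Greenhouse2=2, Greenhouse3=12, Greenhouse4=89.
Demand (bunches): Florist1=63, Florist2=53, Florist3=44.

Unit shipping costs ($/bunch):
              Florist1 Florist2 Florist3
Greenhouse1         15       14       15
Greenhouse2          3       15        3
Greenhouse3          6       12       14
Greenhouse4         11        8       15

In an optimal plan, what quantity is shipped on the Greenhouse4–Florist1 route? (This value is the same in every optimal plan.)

36

Optimal shipments:
  Greenhouse1 to Florist1: 13 × $15 = $195
  Greenhouse1 to Florist3: 44 × $15 = $660
  Greenhouse2 to Florist1: 2 × $3 = $6
  Greenhouse3 to Florist1: 12 × $6 = $72
  Greenhouse4 to Florist1: 36 × $11 = $396
  Greenhouse4 to Florist2: 53 × $8 = $424
Total cost = $1753.
So Greenhouse4→Florist1 carries 36 bunches.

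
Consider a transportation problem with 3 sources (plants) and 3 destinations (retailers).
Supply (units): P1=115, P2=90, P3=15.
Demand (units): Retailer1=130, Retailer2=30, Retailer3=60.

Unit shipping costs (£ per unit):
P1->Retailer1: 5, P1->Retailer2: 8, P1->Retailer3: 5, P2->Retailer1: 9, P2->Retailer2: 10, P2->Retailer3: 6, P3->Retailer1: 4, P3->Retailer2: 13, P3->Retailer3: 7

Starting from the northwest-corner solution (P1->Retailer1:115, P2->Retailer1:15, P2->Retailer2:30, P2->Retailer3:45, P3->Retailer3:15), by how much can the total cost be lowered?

Current plan cost = 115·5 + 15·9 + 30·10 + 45·6 + 15·7 = £1385.
Optimal plan:
  P1→Retailer1: 115 × £5 = £575
  P2→Retailer2: 30 × £10 = £300
  P2→Retailer3: 60 × £6 = £360
  P3→Retailer1: 15 × £4 = £60
Optimal cost = £1295.
Saving = 1385 − 1295 = £90.

90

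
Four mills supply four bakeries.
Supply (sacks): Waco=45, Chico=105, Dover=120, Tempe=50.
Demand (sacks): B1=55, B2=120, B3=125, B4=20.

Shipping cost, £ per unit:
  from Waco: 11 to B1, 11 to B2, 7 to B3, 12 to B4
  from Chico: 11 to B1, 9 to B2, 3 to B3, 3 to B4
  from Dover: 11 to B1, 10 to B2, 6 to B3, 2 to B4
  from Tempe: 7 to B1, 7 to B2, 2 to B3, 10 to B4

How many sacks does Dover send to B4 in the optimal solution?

20

Solving gives:
  Waco->B1: 45 × £11 = £495
  Chico->B3: 105 × £3 = £315
  Dover->B2: 100 × £10 = £1000
  Dover->B4: 20 × £2 = £40
  Tempe->B1: 10 × £7 = £70
  Tempe->B2: 20 × £7 = £140
  Tempe->B3: 20 × £2 = £40
Total cost = £2100.
So Dover→B4 carries 20 sacks.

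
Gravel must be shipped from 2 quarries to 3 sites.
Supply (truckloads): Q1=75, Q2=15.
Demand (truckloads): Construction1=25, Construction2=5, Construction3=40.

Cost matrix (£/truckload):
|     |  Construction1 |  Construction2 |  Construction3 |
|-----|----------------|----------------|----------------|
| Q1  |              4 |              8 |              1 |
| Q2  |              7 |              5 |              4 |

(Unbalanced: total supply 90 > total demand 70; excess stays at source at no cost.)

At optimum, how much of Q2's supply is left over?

10

An optimal plan:
  Q1 to Construction1: 25 × £4 = £100
  Q1 to Construction3: 40 × £1 = £40
  Q2 to Construction2: 5 × £5 = £25
Total cost = £165.
Q2 ships 5 of its 15, leaving 10.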